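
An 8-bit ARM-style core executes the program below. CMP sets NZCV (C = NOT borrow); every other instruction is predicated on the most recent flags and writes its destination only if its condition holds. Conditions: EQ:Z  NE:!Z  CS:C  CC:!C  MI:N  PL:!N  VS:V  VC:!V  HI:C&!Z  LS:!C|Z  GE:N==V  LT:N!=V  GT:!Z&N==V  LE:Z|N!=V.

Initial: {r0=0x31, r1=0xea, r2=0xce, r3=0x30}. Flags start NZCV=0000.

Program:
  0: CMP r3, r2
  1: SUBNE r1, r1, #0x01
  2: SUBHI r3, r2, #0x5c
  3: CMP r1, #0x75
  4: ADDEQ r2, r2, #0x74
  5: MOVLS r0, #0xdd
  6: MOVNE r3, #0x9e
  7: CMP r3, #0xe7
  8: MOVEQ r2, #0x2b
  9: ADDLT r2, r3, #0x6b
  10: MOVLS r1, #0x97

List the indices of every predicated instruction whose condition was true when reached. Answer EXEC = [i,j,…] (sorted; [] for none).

EXEC = [1,6,9,10]

0: ✓ CMP  NZCV=0000
1: ✓ SUBNE  r1←0xe9
2: · SUBHI
3: ✓ CMP  NZCV=0011
4: · ADDEQ
5: · MOVLS
6: ✓ MOVNE  r3←0x9e
7: ✓ CMP  NZCV=1000
8: · MOVEQ
9: ✓ ADDLT  r2←0x09
10: ✓ MOVLS  r1←0x97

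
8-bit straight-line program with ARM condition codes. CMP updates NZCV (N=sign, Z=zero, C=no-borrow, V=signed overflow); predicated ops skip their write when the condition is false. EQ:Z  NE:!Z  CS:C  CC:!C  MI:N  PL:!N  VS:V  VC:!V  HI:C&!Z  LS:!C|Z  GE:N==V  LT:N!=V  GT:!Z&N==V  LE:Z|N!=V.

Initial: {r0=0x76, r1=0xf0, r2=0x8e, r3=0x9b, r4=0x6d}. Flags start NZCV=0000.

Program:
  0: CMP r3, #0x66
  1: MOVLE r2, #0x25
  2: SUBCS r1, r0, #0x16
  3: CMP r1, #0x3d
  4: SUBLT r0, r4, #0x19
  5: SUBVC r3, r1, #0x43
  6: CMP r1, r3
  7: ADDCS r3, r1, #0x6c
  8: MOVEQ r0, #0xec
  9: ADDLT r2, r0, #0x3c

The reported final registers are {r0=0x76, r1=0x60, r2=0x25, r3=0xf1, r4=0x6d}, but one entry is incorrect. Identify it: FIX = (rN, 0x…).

0: ✓ CMP  NZCV=0011
1: ✓ MOVLE  r2←0x25
2: ✓ SUBCS  r1←0x60
3: ✓ CMP  NZCV=0010
4: · SUBLT
5: ✓ SUBVC  r3←0x1d
6: ✓ CMP  NZCV=0010
7: ✓ ADDCS  r3←0xcc
8: · MOVEQ
9: · ADDLT

FIX = (r3, 0xcc)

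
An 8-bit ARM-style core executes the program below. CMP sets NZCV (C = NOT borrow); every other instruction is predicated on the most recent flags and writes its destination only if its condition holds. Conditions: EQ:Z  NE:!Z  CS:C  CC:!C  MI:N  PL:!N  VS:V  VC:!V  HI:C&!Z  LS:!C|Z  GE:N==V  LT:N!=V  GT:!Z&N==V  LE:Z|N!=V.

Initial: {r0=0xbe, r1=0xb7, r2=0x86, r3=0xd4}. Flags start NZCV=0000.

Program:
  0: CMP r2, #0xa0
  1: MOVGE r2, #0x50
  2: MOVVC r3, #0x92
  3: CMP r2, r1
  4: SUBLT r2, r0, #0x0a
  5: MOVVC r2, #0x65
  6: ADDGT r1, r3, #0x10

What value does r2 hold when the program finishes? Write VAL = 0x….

0: ✓ CMP  NZCV=1000
1: · MOVGE
2: ✓ MOVVC  r3←0x92
3: ✓ CMP  NZCV=1000
4: ✓ SUBLT  r2←0xb4
5: ✓ MOVVC  r2←0x65
6: · ADDGT

VAL = 0x65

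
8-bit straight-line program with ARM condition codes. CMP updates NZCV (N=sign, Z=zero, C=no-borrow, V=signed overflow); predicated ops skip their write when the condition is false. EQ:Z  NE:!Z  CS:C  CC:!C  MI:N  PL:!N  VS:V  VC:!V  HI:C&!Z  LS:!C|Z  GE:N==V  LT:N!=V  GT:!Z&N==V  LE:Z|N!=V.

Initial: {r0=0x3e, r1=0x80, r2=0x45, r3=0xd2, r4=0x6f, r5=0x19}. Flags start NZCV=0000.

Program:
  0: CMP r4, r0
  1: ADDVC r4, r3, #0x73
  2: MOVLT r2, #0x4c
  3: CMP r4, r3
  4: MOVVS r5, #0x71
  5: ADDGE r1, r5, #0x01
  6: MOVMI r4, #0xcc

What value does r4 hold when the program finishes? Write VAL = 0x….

0: ✓ CMP  NZCV=0010
1: ✓ ADDVC  r4←0x45
2: · MOVLT
3: ✓ CMP  NZCV=0000
4: · MOVVS
5: ✓ ADDGE  r1←0x1a
6: · MOVMI

VAL = 0x45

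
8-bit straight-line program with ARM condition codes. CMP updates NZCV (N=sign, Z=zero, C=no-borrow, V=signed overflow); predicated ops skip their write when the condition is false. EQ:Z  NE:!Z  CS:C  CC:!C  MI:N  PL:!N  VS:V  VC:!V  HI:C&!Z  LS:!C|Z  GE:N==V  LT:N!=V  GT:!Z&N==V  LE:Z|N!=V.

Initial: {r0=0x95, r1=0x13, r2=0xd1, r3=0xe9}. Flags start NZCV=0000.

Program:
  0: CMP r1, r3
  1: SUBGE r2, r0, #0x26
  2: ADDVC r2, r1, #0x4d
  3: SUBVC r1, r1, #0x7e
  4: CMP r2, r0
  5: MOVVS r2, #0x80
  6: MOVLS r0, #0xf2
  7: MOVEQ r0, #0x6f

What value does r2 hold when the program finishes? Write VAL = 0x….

0: ✓ CMP  NZCV=0000
1: ✓ SUBGE  r2←0x6f
2: ✓ ADDVC  r2←0x60
3: ✓ SUBVC  r1←0x95
4: ✓ CMP  NZCV=1001
5: ✓ MOVVS  r2←0x80
6: ✓ MOVLS  r0←0xf2
7: · MOVEQ

VAL = 0x80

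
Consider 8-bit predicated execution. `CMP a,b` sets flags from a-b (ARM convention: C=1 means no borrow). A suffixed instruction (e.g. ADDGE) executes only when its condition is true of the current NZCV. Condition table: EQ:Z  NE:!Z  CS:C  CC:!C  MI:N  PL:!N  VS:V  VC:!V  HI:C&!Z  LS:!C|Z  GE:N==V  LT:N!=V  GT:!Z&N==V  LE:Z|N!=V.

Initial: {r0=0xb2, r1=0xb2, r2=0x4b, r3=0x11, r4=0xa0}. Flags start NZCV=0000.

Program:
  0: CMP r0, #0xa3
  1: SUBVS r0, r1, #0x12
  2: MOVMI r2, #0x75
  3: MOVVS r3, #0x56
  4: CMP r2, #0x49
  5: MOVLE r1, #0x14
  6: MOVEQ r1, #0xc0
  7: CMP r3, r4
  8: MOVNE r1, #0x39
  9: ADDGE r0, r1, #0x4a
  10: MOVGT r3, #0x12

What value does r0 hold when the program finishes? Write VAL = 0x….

VAL = 0x83

0: ✓ CMP  NZCV=0010
1: · SUBVS
2: · MOVMI
3: · MOVVS
4: ✓ CMP  NZCV=0010
5: · MOVLE
6: · MOVEQ
7: ✓ CMP  NZCV=0000
8: ✓ MOVNE  r1←0x39
9: ✓ ADDGE  r0←0x83
10: ✓ MOVGT  r3←0x12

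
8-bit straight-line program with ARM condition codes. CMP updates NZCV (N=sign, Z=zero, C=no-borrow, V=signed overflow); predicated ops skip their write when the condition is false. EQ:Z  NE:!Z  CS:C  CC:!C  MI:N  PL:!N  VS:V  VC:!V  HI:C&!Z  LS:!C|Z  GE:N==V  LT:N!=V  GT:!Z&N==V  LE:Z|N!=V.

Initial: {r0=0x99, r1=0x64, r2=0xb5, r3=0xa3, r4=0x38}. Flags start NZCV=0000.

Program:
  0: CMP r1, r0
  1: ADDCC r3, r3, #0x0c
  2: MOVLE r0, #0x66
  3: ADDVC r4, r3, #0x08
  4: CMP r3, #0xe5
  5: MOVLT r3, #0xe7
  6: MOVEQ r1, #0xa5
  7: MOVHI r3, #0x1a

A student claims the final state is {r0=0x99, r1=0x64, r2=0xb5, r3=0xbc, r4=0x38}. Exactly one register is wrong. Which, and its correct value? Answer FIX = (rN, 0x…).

FIX = (r3, 0xe7)

0: ✓ CMP  NZCV=1001
1: ✓ ADDCC  r3←0xaf
2: · MOVLE
3: · ADDVC
4: ✓ CMP  NZCV=1000
5: ✓ MOVLT  r3←0xe7
6: · MOVEQ
7: · MOVHI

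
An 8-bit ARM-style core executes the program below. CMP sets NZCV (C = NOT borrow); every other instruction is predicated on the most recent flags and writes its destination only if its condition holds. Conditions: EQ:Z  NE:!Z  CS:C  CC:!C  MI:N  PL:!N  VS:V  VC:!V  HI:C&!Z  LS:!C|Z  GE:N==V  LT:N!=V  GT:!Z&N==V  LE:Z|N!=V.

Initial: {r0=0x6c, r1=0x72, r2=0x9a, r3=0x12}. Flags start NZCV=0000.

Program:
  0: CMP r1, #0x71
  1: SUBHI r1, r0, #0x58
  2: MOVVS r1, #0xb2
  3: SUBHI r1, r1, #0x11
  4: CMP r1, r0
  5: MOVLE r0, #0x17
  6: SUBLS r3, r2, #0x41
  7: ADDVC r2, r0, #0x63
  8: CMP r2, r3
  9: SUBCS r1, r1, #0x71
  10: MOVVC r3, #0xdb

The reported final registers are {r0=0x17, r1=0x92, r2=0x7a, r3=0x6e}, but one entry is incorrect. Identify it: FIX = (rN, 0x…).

FIX = (r3, 0xdb)

[0] flags=0010 → (cmp)
[1] flags=0010 HI?T → r1=0x14
[2] flags=0010 VS?F → skip
[3] flags=0010 HI?T → r1=0x03
[4] flags=1000 → (cmp)
[5] flags=1000 LE?T → r0=0x17
[6] flags=1000 LS?T → r3=0x59
[7] flags=1000 VC?T → r2=0x7a
[8] flags=0010 → (cmp)
[9] flags=0010 CS?T → r1=0x92
[10] flags=0010 VC?T → r3=0xdb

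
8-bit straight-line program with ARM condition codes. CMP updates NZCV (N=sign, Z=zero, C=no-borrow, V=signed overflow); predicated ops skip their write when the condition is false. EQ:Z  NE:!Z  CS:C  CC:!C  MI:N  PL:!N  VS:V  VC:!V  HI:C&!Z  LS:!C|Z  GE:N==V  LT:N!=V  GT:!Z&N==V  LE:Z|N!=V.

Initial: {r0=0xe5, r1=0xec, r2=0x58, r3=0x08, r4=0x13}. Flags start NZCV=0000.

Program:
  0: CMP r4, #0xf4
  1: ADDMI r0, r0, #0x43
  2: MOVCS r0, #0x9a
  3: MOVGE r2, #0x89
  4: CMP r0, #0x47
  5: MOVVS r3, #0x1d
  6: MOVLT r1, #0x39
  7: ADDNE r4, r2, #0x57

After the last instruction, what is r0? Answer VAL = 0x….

[0] flags=0000 → (cmp)
[1] flags=0000 MI?F → skip
[2] flags=0000 CS?F → skip
[3] flags=0000 GE?T → r2=0x89
[4] flags=1010 → (cmp)
[5] flags=1010 VS?F → skip
[6] flags=1010 LT?T → r1=0x39
[7] flags=1010 NE?T → r4=0xe0

VAL = 0xe5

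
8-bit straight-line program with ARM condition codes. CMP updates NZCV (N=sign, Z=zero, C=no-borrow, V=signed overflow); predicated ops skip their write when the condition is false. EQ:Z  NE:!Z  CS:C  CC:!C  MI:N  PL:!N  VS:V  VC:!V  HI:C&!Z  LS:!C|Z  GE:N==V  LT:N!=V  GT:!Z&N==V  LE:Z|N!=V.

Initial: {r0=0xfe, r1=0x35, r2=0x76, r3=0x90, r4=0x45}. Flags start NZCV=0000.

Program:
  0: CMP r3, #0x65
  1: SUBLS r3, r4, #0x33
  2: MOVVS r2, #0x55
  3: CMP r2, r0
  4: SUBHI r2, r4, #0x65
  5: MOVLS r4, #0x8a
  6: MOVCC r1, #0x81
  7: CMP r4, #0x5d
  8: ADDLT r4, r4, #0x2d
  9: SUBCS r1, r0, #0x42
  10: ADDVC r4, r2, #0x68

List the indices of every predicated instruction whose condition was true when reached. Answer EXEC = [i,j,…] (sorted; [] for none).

[0] flags=0011 → (cmp)
[1] flags=0011 LS?F → skip
[2] flags=0011 VS?T → r2=0x55
[3] flags=0000 → (cmp)
[4] flags=0000 HI?F → skip
[5] flags=0000 LS?T → r4=0x8a
[6] flags=0000 CC?T → r1=0x81
[7] flags=0011 → (cmp)
[8] flags=0011 LT?T → r4=0xb7
[9] flags=0011 CS?T → r1=0xbc
[10] flags=0011 VC?F → skip

EXEC = [2,5,6,8,9]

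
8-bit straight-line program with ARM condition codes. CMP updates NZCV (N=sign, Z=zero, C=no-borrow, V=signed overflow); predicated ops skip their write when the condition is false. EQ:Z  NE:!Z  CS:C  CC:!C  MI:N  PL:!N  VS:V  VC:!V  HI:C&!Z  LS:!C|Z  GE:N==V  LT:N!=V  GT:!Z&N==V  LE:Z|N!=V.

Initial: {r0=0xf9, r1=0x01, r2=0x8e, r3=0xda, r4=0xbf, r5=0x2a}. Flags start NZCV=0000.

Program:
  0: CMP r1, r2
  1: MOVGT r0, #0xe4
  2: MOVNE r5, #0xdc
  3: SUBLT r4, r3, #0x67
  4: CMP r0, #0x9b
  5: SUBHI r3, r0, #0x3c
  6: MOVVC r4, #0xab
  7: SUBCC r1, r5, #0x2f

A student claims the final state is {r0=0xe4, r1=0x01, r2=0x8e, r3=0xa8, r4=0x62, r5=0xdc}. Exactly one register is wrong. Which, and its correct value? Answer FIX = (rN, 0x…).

[0] flags=0000 → (cmp)
[1] flags=0000 GT?T → r0=0xe4
[2] flags=0000 NE?T → r5=0xdc
[3] flags=0000 LT?F → skip
[4] flags=0010 → (cmp)
[5] flags=0010 HI?T → r3=0xa8
[6] flags=0010 VC?T → r4=0xab
[7] flags=0010 CC?F → skip

FIX = (r4, 0xab)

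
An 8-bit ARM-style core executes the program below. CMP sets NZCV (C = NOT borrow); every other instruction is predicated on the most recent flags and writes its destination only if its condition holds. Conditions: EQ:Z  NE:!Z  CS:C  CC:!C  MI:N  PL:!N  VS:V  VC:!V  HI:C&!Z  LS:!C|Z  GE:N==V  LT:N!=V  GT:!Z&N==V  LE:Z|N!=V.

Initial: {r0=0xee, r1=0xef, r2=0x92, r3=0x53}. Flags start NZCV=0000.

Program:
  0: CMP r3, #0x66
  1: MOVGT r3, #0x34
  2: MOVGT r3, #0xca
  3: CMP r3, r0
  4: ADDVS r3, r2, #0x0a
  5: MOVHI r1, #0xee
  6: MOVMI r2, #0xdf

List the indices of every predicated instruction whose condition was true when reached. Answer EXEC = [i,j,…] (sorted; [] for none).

0: ✓ CMP  NZCV=1000
1: · MOVGT
2: · MOVGT
3: ✓ CMP  NZCV=0000
4: · ADDVS
5: · MOVHI
6: · MOVMI

EXEC = []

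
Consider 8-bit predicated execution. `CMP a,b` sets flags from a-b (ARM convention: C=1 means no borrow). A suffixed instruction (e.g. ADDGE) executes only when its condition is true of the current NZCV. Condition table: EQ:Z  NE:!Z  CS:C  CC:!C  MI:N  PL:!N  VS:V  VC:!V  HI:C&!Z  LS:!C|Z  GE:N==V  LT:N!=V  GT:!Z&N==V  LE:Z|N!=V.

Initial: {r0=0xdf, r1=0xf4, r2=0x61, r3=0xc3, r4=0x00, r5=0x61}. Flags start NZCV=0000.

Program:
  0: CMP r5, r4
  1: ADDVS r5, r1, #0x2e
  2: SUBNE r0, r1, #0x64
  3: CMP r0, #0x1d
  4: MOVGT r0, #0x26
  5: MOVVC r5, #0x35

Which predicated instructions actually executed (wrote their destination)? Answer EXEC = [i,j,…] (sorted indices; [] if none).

0: ✓ CMP  NZCV=0010
1: · ADDVS
2: ✓ SUBNE  r0←0x90
3: ✓ CMP  NZCV=0011
4: · MOVGT
5: · MOVVC

EXEC = [2]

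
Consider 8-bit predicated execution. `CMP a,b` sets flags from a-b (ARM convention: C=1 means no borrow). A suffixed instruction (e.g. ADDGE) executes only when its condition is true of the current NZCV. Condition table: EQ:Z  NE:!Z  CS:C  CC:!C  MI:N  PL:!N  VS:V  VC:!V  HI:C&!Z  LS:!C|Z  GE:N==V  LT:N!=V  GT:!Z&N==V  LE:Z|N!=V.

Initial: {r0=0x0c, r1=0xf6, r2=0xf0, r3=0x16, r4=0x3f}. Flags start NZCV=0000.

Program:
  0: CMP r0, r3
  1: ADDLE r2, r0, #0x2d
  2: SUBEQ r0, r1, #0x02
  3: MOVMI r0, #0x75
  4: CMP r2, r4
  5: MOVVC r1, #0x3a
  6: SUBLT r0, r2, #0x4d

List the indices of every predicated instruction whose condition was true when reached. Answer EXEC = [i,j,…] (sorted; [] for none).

EXEC = [1,3,5,6]

0: ✓ CMP  NZCV=1000
1: ✓ ADDLE  r2←0x39
2: · SUBEQ
3: ✓ MOVMI  r0←0x75
4: ✓ CMP  NZCV=1000
5: ✓ MOVVC  r1←0x3a
6: ✓ SUBLT  r0←0xec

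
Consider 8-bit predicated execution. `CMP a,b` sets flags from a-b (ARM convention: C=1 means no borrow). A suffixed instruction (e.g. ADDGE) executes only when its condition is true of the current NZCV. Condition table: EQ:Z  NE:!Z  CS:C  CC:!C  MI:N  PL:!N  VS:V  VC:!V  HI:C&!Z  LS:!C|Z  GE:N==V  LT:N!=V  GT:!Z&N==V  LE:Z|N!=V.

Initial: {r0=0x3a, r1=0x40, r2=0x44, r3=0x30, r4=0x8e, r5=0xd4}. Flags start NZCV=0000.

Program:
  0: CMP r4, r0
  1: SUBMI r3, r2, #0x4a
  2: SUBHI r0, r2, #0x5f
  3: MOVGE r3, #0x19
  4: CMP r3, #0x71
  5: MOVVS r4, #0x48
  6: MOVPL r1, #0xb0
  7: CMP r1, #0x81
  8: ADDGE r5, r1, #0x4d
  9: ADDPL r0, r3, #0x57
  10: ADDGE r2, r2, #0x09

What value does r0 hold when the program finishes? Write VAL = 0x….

VAL = 0xe5

0: ✓ CMP  NZCV=0011
1: · SUBMI
2: ✓ SUBHI  r0←0xe5
3: · MOVGE
4: ✓ CMP  NZCV=1000
5: · MOVVS
6: · MOVPL
7: ✓ CMP  NZCV=1001
8: ✓ ADDGE  r5←0x8d
9: · ADDPL
10: ✓ ADDGE  r2←0x4d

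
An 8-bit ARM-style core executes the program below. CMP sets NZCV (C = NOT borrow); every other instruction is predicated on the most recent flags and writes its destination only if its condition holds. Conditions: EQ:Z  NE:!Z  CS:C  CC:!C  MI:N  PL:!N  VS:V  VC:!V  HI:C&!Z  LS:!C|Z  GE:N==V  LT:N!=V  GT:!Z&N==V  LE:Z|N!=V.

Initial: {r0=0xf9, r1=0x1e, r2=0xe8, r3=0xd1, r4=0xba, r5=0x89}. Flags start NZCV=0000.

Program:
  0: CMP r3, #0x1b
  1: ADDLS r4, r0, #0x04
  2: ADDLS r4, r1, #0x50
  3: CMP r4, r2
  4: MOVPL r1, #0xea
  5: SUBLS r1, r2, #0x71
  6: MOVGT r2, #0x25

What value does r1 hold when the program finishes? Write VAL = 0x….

VAL = 0x77

0: ✓ CMP  NZCV=1010
1: · ADDLS
2: · ADDLS
3: ✓ CMP  NZCV=1000
4: · MOVPL
5: ✓ SUBLS  r1←0x77
6: · MOVGT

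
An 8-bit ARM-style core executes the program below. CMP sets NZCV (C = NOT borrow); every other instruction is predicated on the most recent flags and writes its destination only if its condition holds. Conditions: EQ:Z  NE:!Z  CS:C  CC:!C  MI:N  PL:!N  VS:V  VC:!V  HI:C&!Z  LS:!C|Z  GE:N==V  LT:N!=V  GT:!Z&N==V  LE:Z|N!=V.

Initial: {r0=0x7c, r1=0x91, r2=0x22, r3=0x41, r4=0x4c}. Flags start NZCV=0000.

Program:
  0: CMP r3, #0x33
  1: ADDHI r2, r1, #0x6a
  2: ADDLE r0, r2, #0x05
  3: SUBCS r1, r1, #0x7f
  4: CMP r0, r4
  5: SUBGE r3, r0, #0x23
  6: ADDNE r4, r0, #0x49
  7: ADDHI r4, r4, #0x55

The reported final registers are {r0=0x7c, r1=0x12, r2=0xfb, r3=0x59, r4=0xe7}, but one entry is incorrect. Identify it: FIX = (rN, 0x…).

[0] flags=0010 → (cmp)
[1] flags=0010 HI?T → r2=0xfb
[2] flags=0010 LE?F → skip
[3] flags=0010 CS?T → r1=0x12
[4] flags=0010 → (cmp)
[5] flags=0010 GE?T → r3=0x59
[6] flags=0010 NE?T → r4=0xc5
[7] flags=0010 HI?T → r4=0x1a

FIX = (r4, 0x1a)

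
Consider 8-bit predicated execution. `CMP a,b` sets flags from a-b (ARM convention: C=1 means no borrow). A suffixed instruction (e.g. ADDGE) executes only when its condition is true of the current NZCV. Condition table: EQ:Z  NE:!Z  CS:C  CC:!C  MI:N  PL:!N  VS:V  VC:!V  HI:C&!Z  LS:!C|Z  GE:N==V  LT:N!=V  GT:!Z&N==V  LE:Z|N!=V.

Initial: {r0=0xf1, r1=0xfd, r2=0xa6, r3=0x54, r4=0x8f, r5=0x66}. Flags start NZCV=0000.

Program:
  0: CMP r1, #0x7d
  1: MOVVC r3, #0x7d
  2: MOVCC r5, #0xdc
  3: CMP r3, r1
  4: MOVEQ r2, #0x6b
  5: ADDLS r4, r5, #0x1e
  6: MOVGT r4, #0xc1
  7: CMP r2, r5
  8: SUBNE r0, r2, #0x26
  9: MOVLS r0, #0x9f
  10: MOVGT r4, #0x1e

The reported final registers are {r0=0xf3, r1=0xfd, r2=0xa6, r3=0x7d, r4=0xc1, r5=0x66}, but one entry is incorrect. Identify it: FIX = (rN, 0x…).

0: ✓ CMP  NZCV=1010
1: ✓ MOVVC  r3←0x7d
2: · MOVCC
3: ✓ CMP  NZCV=1001
4: · MOVEQ
5: ✓ ADDLS  r4←0x84
6: ✓ MOVGT  r4←0xc1
7: ✓ CMP  NZCV=0011
8: ✓ SUBNE  r0←0x80
9: · MOVLS
10: · MOVGT

FIX = (r0, 0x80)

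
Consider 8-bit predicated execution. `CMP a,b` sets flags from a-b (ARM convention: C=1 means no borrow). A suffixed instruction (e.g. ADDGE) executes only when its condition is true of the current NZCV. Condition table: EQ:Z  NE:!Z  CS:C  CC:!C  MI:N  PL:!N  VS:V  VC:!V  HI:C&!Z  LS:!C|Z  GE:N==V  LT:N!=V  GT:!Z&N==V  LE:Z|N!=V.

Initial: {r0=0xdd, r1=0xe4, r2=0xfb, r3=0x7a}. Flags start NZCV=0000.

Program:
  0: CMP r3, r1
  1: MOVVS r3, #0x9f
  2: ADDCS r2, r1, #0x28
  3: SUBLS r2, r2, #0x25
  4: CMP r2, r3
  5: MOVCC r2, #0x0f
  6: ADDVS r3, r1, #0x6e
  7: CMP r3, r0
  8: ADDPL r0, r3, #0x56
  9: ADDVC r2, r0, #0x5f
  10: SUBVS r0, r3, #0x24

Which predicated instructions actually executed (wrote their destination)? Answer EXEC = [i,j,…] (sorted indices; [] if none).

EXEC = [1,3,9]

0: ✓ CMP  NZCV=1001
1: ✓ MOVVS  r3←0x9f
2: · ADDCS
3: ✓ SUBLS  r2←0xd6
4: ✓ CMP  NZCV=0010
5: · MOVCC
6: · ADDVS
7: ✓ CMP  NZCV=1000
8: · ADDPL
9: ✓ ADDVC  r2←0x3c
10: · SUBVS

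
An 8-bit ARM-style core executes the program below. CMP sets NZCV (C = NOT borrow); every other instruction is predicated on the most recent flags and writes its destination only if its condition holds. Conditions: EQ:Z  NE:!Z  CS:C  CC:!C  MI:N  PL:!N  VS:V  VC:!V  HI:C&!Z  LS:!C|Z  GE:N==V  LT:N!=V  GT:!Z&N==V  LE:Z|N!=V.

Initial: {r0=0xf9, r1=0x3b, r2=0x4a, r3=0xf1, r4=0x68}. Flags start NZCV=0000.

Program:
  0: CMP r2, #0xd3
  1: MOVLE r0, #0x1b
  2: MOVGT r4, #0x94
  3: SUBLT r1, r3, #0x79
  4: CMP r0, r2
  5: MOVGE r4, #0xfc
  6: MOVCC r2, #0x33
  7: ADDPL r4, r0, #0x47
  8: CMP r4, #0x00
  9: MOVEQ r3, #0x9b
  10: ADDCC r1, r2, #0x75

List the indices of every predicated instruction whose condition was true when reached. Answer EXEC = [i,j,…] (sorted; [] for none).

EXEC = [2]

0: ✓ CMP  NZCV=0000
1: · MOVLE
2: ✓ MOVGT  r4←0x94
3: · SUBLT
4: ✓ CMP  NZCV=1010
5: · MOVGE
6: · MOVCC
7: · ADDPL
8: ✓ CMP  NZCV=1010
9: · MOVEQ
10: · ADDCC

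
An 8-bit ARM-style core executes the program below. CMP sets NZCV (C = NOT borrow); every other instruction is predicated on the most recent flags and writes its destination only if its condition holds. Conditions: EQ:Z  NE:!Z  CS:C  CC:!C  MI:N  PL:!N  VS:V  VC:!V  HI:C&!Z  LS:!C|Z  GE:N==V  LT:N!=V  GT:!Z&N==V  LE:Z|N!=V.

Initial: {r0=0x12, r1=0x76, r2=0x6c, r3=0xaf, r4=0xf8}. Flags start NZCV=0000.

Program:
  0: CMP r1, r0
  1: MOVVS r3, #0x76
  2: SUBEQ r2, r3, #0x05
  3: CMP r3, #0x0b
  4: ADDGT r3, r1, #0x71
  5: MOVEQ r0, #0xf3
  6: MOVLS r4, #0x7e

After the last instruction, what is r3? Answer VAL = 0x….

VAL = 0xaf

[0] flags=0010 → (cmp)
[1] flags=0010 VS?F → skip
[2] flags=0010 EQ?F → skip
[3] flags=1010 → (cmp)
[4] flags=1010 GT?F → skip
[5] flags=1010 EQ?F → skip
[6] flags=1010 LS?F → skip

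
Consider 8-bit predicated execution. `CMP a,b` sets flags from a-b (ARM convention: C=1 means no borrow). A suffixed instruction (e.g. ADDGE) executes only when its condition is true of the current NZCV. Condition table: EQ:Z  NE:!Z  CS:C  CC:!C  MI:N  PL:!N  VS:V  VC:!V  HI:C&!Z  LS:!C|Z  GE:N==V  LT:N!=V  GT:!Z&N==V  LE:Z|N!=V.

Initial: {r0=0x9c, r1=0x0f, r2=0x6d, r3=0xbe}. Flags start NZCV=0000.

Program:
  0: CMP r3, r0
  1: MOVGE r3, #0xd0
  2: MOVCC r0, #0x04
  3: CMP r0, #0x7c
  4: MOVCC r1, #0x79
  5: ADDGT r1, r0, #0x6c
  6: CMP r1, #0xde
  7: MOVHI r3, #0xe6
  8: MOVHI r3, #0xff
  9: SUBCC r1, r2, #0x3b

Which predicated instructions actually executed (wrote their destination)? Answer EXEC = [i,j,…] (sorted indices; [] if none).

EXEC = [1,9]

[0] flags=0010 → (cmp)
[1] flags=0010 GE?T → r3=0xd0
[2] flags=0010 CC?F → skip
[3] flags=0011 → (cmp)
[4] flags=0011 CC?F → skip
[5] flags=0011 GT?F → skip
[6] flags=0000 → (cmp)
[7] flags=0000 HI?F → skip
[8] flags=0000 HI?F → skip
[9] flags=0000 CC?T → r1=0x32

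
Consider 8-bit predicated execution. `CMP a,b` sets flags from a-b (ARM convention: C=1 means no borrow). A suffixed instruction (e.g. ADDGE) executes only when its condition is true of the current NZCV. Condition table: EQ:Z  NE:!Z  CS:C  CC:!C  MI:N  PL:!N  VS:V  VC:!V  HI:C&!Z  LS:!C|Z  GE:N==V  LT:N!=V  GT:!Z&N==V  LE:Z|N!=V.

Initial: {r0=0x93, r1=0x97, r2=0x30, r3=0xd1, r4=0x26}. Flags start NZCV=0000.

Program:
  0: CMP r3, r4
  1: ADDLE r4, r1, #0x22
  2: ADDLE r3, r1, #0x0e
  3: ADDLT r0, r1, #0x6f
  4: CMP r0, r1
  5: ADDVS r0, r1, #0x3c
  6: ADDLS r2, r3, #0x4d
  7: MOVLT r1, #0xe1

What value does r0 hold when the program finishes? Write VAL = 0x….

0: ✓ CMP  NZCV=1010
1: ✓ ADDLE  r4←0xb9
2: ✓ ADDLE  r3←0xa5
3: ✓ ADDLT  r0←0x06
4: ✓ CMP  NZCV=0000
5: · ADDVS
6: ✓ ADDLS  r2←0xf2
7: · MOVLT

VAL = 0x06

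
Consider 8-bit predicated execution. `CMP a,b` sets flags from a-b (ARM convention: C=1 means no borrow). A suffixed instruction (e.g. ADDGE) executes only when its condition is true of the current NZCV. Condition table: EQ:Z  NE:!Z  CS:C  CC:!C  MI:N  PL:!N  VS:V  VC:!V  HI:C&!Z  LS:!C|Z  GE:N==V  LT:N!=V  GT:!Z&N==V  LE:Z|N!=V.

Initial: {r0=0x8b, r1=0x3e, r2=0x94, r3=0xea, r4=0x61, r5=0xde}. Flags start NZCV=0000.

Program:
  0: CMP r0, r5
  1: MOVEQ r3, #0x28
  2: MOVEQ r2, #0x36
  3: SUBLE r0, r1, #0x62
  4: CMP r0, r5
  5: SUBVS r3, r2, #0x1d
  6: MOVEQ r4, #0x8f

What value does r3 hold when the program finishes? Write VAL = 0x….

0: ✓ CMP  NZCV=1000
1: · MOVEQ
2: · MOVEQ
3: ✓ SUBLE  r0←0xdc
4: ✓ CMP  NZCV=1000
5: · SUBVS
6: · MOVEQ

VAL = 0xea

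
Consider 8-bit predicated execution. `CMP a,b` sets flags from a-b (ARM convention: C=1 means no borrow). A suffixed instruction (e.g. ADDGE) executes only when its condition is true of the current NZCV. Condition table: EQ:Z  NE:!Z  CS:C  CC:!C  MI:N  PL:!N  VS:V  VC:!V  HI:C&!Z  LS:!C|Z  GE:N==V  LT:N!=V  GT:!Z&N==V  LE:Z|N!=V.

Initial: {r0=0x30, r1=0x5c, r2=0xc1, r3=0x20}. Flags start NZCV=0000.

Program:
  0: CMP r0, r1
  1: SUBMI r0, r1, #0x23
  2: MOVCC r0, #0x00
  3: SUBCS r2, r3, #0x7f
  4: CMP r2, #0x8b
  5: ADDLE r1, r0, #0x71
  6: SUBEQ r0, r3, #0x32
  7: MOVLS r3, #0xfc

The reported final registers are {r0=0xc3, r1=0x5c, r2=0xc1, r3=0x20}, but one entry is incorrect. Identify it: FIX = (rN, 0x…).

[0] flags=1000 → (cmp)
[1] flags=1000 MI?T → r0=0x39
[2] flags=1000 CC?T → r0=0x00
[3] flags=1000 CS?F → skip
[4] flags=0010 → (cmp)
[5] flags=0010 LE?F → skip
[6] flags=0010 EQ?F → skip
[7] flags=0010 LS?F → skip

FIX = (r0, 0x00)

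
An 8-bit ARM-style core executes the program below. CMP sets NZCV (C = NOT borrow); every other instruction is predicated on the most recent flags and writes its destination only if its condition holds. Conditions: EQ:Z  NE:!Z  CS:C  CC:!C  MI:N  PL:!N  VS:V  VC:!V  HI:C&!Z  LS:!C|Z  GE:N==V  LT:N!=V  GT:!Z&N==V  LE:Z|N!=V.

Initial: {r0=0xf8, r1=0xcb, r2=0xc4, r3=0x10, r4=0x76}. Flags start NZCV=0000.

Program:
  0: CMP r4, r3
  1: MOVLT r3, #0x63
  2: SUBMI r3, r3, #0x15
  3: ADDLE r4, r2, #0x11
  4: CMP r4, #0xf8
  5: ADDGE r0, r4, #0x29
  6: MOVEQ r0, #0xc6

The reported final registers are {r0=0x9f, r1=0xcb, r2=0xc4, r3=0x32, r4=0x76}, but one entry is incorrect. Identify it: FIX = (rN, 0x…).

FIX = (r3, 0x10)

[0] flags=0010 → (cmp)
[1] flags=0010 LT?F → skip
[2] flags=0010 MI?F → skip
[3] flags=0010 LE?F → skip
[4] flags=0000 → (cmp)
[5] flags=0000 GE?T → r0=0x9f
[6] flags=0000 EQ?F → skip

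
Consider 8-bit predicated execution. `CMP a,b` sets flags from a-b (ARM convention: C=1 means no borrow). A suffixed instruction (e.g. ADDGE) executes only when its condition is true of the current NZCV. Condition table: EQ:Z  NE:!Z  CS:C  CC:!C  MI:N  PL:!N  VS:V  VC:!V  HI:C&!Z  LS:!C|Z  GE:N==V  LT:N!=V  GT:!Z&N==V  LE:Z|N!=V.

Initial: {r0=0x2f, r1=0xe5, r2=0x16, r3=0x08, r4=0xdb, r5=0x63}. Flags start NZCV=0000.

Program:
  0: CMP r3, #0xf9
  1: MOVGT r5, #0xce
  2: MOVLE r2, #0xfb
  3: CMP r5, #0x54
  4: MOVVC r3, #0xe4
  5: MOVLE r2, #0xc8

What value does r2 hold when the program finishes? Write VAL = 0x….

[0] flags=0000 → (cmp)
[1] flags=0000 GT?T → r5=0xce
[2] flags=0000 LE?F → skip
[3] flags=0011 → (cmp)
[4] flags=0011 VC?F → skip
[5] flags=0011 LE?T → r2=0xc8

VAL = 0xc8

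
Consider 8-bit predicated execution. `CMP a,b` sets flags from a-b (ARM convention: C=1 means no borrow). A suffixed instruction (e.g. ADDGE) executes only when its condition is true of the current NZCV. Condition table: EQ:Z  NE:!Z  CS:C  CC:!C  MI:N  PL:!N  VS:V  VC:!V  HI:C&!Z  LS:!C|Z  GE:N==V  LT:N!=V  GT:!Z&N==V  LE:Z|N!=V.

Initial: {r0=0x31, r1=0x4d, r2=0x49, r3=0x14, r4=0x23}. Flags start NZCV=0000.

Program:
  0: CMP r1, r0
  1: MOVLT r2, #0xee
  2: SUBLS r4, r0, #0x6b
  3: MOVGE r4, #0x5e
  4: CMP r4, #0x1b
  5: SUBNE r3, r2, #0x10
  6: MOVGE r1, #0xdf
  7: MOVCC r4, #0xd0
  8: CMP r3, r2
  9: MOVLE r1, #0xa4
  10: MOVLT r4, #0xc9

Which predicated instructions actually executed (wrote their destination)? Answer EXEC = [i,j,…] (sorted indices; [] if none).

[0] flags=0010 → (cmp)
[1] flags=0010 LT?F → skip
[2] flags=0010 LS?F → skip
[3] flags=0010 GE?T → r4=0x5e
[4] flags=0010 → (cmp)
[5] flags=0010 NE?T → r3=0x39
[6] flags=0010 GE?T → r1=0xdf
[7] flags=0010 CC?F → skip
[8] flags=1000 → (cmp)
[9] flags=1000 LE?T → r1=0xa4
[10] flags=1000 LT?T → r4=0xc9

EXEC = [3,5,6,9,10]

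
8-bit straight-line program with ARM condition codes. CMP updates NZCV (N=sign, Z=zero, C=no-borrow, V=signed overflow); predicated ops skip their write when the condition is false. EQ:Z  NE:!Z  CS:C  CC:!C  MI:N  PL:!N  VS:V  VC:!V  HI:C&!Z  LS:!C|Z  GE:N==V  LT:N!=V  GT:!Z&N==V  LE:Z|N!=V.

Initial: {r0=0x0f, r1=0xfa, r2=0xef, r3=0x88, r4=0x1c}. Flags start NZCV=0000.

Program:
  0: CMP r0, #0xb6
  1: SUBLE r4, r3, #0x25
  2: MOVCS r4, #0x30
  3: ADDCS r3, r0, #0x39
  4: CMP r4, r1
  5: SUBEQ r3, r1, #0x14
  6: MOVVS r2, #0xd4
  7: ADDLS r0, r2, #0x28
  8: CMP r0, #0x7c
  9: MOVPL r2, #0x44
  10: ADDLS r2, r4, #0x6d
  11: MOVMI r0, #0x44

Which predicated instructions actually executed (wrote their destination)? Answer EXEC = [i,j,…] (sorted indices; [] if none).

0: ✓ CMP  NZCV=0000
1: · SUBLE
2: · MOVCS
3: · ADDCS
4: ✓ CMP  NZCV=0000
5: · SUBEQ
6: · MOVVS
7: ✓ ADDLS  r0←0x17
8: ✓ CMP  NZCV=1000
9: · MOVPL
10: ✓ ADDLS  r2←0x89
11: ✓ MOVMI  r0←0x44

EXEC = [7,10,11]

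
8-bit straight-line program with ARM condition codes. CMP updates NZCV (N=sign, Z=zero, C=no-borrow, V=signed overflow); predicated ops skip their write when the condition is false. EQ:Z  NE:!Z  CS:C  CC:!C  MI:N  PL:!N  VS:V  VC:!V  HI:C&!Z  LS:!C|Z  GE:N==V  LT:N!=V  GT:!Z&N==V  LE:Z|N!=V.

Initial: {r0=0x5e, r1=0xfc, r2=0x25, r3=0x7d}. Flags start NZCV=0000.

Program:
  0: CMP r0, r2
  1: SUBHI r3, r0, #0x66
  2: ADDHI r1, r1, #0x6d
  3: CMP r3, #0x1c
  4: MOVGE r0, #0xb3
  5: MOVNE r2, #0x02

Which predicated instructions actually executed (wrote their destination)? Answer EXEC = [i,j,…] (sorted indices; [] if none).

[0] flags=0010 → (cmp)
[1] flags=0010 HI?T → r3=0xf8
[2] flags=0010 HI?T → r1=0x69
[3] flags=1010 → (cmp)
[4] flags=1010 GE?F → skip
[5] flags=1010 NE?T → r2=0x02

EXEC = [1,2,5]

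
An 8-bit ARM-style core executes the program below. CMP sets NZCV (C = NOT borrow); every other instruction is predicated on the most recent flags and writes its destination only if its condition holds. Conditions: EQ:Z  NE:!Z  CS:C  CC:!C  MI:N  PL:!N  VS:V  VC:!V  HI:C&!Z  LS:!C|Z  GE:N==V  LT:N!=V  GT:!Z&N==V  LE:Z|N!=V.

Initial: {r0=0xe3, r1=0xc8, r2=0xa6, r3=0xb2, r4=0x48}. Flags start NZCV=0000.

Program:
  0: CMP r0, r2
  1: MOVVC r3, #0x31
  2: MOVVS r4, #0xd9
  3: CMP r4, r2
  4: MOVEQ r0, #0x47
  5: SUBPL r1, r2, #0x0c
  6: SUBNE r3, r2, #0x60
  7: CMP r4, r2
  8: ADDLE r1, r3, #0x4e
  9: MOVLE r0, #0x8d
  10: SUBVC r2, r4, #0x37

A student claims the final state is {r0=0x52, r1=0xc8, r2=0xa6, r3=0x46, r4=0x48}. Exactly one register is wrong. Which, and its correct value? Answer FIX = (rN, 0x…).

0: ✓ CMP  NZCV=0010
1: ✓ MOVVC  r3←0x31
2: · MOVVS
3: ✓ CMP  NZCV=1001
4: · MOVEQ
5: · SUBPL
6: ✓ SUBNE  r3←0x46
7: ✓ CMP  NZCV=1001
8: · ADDLE
9: · MOVLE
10: · SUBVC

FIX = (r0, 0xe3)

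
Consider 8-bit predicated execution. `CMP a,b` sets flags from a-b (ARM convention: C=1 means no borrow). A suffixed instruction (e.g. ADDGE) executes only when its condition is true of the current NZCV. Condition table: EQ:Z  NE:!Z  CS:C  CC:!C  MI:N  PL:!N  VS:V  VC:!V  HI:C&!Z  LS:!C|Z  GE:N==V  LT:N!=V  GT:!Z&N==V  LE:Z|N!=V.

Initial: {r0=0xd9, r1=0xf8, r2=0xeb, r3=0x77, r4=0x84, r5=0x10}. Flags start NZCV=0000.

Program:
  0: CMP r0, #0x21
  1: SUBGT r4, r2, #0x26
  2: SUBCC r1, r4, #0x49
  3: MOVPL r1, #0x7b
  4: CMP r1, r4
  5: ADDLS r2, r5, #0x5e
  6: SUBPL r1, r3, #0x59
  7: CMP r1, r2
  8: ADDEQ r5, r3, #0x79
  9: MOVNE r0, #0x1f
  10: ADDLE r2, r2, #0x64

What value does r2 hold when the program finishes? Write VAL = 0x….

VAL = 0xeb

[0] flags=1010 → (cmp)
[1] flags=1010 GT?F → skip
[2] flags=1010 CC?F → skip
[3] flags=1010 PL?F → skip
[4] flags=0010 → (cmp)
[5] flags=0010 LS?F → skip
[6] flags=0010 PL?T → r1=0x1e
[7] flags=0000 → (cmp)
[8] flags=0000 EQ?F → skip
[9] flags=0000 NE?T → r0=0x1f
[10] flags=0000 LE?F → skip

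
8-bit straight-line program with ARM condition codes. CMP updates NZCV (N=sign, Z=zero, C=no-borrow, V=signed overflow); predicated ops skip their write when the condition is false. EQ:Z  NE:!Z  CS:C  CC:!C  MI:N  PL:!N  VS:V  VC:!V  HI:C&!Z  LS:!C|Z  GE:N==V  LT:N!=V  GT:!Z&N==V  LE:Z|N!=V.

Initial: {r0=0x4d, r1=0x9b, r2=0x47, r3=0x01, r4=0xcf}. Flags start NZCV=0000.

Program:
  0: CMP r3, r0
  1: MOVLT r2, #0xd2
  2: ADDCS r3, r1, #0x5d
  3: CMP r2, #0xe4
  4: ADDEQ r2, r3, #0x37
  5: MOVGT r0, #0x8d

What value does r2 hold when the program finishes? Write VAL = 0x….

0: ✓ CMP  NZCV=1000
1: ✓ MOVLT  r2←0xd2
2: · ADDCS
3: ✓ CMP  NZCV=1000
4: · ADDEQ
5: · MOVGT

VAL = 0xd2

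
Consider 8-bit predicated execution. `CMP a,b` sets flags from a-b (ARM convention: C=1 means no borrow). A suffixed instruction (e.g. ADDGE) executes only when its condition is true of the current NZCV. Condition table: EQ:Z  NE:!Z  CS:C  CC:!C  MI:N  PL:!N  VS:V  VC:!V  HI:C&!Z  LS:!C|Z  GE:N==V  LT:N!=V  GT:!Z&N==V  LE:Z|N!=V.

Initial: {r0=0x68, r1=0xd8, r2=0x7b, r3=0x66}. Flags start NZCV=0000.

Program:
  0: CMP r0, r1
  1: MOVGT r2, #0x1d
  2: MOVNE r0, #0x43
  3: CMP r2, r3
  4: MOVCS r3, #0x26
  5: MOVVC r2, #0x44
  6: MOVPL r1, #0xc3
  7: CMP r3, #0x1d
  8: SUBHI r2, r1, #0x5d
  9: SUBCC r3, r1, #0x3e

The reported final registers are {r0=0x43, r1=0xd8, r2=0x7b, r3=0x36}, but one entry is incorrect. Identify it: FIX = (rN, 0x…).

FIX = (r3, 0x66)

0: ✓ CMP  NZCV=1001
1: ✓ MOVGT  r2←0x1d
2: ✓ MOVNE  r0←0x43
3: ✓ CMP  NZCV=1000
4: · MOVCS
5: ✓ MOVVC  r2←0x44
6: · MOVPL
7: ✓ CMP  NZCV=0010
8: ✓ SUBHI  r2←0x7b
9: · SUBCC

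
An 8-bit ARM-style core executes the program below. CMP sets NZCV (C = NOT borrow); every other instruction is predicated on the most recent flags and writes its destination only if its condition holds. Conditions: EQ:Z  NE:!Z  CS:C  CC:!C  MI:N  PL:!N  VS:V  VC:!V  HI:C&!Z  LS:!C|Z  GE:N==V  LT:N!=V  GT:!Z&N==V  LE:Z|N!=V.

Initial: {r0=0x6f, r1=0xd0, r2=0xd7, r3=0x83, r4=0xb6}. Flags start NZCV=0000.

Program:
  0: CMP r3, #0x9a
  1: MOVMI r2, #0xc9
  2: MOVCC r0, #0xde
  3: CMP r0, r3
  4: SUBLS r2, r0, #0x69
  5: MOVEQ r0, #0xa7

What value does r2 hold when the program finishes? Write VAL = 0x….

0: ✓ CMP  NZCV=1000
1: ✓ MOVMI  r2←0xc9
2: ✓ MOVCC  r0←0xde
3: ✓ CMP  NZCV=0010
4: · SUBLS
5: · MOVEQ

VAL = 0xc9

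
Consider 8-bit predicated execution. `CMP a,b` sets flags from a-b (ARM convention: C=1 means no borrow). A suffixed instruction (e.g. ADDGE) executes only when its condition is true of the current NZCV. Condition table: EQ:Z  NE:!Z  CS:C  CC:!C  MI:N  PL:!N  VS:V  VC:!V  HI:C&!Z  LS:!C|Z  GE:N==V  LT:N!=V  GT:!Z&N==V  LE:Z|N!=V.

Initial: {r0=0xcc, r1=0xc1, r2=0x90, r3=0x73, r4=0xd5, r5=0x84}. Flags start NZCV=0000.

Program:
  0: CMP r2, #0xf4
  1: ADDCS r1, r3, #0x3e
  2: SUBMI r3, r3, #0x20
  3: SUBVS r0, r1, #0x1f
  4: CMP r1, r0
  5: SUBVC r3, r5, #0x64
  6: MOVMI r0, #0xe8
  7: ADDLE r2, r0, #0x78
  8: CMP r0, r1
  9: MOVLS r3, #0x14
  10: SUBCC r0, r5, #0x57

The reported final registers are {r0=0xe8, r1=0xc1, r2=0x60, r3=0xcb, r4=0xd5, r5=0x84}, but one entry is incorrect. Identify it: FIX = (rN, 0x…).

0: ✓ CMP  NZCV=1000
1: · ADDCS
2: ✓ SUBMI  r3←0x53
3: · SUBVS
4: ✓ CMP  NZCV=1000
5: ✓ SUBVC  r3←0x20
6: ✓ MOVMI  r0←0xe8
7: ✓ ADDLE  r2←0x60
8: ✓ CMP  NZCV=0010
9: · MOVLS
10: · SUBCC

FIX = (r3, 0x20)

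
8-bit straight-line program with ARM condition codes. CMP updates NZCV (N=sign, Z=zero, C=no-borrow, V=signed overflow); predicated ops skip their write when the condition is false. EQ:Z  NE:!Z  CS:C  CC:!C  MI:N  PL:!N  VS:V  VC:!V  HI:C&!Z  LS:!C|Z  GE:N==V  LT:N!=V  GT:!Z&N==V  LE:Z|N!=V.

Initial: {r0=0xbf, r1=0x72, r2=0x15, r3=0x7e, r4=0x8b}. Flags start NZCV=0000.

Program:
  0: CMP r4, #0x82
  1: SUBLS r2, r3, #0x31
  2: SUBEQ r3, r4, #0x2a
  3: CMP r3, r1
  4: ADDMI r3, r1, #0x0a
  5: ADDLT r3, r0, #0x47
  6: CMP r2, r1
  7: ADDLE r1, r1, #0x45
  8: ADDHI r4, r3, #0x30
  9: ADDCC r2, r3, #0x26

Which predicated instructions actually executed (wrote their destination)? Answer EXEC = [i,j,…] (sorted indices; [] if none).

0: ✓ CMP  NZCV=0010
1: · SUBLS
2: · SUBEQ
3: ✓ CMP  NZCV=0010
4: · ADDMI
5: · ADDLT
6: ✓ CMP  NZCV=1000
7: ✓ ADDLE  r1←0xb7
8: · ADDHI
9: ✓ ADDCC  r2←0xa4

EXEC = [7,9]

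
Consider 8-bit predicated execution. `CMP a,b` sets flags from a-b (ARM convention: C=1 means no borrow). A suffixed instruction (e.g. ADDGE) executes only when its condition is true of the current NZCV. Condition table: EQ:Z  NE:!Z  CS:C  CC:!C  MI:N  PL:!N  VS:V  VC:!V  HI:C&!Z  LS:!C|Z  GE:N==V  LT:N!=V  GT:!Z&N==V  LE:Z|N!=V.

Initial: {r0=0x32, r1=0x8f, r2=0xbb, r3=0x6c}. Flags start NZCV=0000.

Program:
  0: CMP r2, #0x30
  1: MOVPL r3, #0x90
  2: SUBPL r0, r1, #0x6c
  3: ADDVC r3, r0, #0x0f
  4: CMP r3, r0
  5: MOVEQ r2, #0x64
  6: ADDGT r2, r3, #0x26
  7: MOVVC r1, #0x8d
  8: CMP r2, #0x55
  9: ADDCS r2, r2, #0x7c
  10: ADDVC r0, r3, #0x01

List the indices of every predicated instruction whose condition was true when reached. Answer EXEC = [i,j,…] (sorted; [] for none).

[0] flags=1010 → (cmp)
[1] flags=1010 PL?F → skip
[2] flags=1010 PL?F → skip
[3] flags=1010 VC?T → r3=0x41
[4] flags=0010 → (cmp)
[5] flags=0010 EQ?F → skip
[6] flags=0010 GT?T → r2=0x67
[7] flags=0010 VC?T → r1=0x8d
[8] flags=0010 → (cmp)
[9] flags=0010 CS?T → r2=0xe3
[10] flags=0010 VC?T → r0=0x42

EXEC = [3,6,7,9,10]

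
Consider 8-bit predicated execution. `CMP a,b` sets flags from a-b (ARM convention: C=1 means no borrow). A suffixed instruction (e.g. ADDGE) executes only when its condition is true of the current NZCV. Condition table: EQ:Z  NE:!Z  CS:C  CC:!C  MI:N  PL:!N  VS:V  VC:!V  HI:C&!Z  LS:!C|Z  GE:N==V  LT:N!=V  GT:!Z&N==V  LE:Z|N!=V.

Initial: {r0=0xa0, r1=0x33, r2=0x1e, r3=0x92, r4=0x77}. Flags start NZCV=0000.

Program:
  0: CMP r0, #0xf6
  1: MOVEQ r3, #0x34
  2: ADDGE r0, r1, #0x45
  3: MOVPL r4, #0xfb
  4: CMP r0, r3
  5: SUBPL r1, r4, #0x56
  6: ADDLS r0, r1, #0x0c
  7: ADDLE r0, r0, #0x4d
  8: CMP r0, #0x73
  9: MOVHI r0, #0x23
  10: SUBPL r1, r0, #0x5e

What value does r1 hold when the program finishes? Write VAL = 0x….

VAL = 0xc5

[0] flags=1000 → (cmp)
[1] flags=1000 EQ?F → skip
[2] flags=1000 GE?F → skip
[3] flags=1000 PL?F → skip
[4] flags=0010 → (cmp)
[5] flags=0010 PL?T → r1=0x21
[6] flags=0010 LS?F → skip
[7] flags=0010 LE?F → skip
[8] flags=0011 → (cmp)
[9] flags=0011 HI?T → r0=0x23
[10] flags=0011 PL?T → r1=0xc5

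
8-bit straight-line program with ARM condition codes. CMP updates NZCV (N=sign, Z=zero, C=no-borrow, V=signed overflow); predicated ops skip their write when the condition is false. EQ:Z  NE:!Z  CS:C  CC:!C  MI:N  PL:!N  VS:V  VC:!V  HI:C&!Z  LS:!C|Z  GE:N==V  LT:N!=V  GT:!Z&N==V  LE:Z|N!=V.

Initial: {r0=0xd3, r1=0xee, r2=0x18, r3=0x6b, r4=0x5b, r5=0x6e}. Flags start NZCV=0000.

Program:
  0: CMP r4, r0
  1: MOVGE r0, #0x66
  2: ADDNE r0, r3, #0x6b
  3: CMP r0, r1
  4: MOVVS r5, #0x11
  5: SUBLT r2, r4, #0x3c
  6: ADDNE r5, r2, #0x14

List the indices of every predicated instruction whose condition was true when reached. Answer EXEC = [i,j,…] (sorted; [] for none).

EXEC = [1,2,5,6]

[0] flags=1001 → (cmp)
[1] flags=1001 GE?T → r0=0x66
[2] flags=1001 NE?T → r0=0xd6
[3] flags=1000 → (cmp)
[4] flags=1000 VS?F → skip
[5] flags=1000 LT?T → r2=0x1f
[6] flags=1000 NE?T → r5=0x33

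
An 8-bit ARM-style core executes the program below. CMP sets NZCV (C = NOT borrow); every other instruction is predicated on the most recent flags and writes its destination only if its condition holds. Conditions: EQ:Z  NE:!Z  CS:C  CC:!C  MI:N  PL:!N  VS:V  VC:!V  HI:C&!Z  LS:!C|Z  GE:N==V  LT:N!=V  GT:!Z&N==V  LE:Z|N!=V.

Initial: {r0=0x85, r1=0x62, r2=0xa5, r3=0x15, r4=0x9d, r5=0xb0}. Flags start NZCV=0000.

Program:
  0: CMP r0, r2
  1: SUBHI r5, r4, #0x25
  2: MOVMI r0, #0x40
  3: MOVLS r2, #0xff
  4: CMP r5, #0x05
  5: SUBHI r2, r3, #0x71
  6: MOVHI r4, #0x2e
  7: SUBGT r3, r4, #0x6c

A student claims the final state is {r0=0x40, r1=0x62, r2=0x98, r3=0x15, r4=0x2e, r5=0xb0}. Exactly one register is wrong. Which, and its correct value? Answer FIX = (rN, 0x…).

0: ✓ CMP  NZCV=1000
1: · SUBHI
2: ✓ MOVMI  r0←0x40
3: ✓ MOVLS  r2←0xff
4: ✓ CMP  NZCV=1010
5: ✓ SUBHI  r2←0xa4
6: ✓ MOVHI  r4←0x2e
7: · SUBGT

FIX = (r2, 0xa4)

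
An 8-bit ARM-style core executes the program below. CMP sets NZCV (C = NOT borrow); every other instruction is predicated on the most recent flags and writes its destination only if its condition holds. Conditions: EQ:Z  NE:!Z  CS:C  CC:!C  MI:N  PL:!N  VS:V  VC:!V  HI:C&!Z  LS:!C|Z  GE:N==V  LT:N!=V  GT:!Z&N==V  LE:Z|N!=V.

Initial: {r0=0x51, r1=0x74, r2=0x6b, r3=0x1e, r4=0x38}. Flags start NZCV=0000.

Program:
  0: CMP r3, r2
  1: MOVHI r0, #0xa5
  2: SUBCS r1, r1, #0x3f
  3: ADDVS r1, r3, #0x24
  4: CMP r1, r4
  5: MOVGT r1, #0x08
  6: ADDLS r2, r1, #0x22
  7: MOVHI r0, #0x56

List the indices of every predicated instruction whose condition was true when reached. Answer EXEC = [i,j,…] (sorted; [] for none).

EXEC = [5,7]

[0] flags=1000 → (cmp)
[1] flags=1000 HI?F → skip
[2] flags=1000 CS?F → skip
[3] flags=1000 VS?F → skip
[4] flags=0010 → (cmp)
[5] flags=0010 GT?T → r1=0x08
[6] flags=0010 LS?F → skip
[7] flags=0010 HI?T → r0=0x56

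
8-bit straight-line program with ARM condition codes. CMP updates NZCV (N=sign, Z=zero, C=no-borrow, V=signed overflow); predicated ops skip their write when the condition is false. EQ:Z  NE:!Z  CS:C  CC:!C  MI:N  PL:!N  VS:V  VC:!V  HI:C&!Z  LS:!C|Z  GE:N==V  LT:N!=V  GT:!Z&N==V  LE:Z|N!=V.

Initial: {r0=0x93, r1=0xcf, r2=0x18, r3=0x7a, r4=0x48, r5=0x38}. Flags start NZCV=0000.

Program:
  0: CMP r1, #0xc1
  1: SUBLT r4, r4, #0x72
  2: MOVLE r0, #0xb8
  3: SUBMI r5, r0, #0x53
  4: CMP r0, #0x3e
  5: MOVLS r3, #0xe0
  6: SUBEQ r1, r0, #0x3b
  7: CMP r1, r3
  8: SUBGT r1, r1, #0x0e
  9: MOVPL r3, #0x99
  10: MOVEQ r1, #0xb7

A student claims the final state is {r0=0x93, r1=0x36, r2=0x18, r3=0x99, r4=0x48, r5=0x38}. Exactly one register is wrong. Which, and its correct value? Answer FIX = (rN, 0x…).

FIX = (r1, 0xcf)

0: ✓ CMP  NZCV=0010
1: · SUBLT
2: · MOVLE
3: · SUBMI
4: ✓ CMP  NZCV=0011
5: · MOVLS
6: · SUBEQ
7: ✓ CMP  NZCV=0011
8: · SUBGT
9: ✓ MOVPL  r3←0x99
10: · MOVEQ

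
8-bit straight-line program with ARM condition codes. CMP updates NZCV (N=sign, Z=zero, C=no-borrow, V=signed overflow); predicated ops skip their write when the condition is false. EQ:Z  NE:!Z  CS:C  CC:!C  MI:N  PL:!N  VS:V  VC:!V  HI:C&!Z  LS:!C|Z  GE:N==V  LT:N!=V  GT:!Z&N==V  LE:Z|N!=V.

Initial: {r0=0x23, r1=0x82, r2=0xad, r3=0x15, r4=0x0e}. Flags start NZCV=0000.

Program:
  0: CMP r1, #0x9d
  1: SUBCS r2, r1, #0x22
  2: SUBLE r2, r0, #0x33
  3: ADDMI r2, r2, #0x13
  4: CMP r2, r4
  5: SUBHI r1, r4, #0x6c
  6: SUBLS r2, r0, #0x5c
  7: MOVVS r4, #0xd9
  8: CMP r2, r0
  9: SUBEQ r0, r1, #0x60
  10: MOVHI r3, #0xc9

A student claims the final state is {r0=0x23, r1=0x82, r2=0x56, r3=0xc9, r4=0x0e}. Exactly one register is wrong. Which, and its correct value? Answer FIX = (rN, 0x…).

0: ✓ CMP  NZCV=1000
1: · SUBCS
2: ✓ SUBLE  r2←0xf0
3: ✓ ADDMI  r2←0x03
4: ✓ CMP  NZCV=1000
5: · SUBHI
6: ✓ SUBLS  r2←0xc7
7: · MOVVS
8: ✓ CMP  NZCV=1010
9: · SUBEQ
10: ✓ MOVHI  r3←0xc9

FIX = (r2, 0xc7)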